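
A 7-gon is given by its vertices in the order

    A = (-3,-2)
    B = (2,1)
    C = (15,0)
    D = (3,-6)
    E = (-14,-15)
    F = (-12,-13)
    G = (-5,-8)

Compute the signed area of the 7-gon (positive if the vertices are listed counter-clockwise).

Apply the shoelace formula: 2A = Σ (x_i·y_{i+1} − x_{i+1}·y_i), indices taken mod 7.
Σ = (1) + (-15) + (-90) + (-129) + (2) + (31) + (-14) = -214
Signed area = Σ/2 = -107 (negative ⇒ clockwise traversal).

-107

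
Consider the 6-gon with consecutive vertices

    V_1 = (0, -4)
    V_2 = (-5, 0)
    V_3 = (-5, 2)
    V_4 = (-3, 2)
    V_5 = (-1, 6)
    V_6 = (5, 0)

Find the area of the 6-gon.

Apply the shoelace formula: 2A = Σ (x_i·y_{i+1} − x_{i+1}·y_i), indices taken mod 6.
Cross-terms: -20, -10, -4, -16, -30, -20  ⇒  Σ = -100
Area = |Σ|/2 = 50.

50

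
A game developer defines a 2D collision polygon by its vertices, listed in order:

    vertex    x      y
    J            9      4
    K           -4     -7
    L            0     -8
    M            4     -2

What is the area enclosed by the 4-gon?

25.5

Apply the shoelace (surveyor's) formula: 2A = Σ (x_i·y_{i+1} − x_{i+1}·y_i), indices taken mod 4.
Σ = (-47) + (32) + (32) + (34) = 51
Area = |Σ|/2 = 25.5.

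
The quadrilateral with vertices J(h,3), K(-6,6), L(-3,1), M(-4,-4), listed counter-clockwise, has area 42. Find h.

Write out the shoelace sum; only the two edges meeting at J involve h:
2·Area = [((-4)·3 − h·(-4)) + (h·6 − (-6)·3)] + 28
       = 10·h + 34 = 84
⇒ h = 5.

5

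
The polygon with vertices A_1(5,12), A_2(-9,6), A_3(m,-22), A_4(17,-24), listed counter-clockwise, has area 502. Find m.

The doubled signed area Σ (x_i y_{i+1} − x_{i+1} y_i) is linear in m.
With m=0 it equals 1034; the coefficient of m is -30 (from the two edges through A_3).
So -30·m + 1034 = 2·502 = 1004 ⇒ m = 1.

1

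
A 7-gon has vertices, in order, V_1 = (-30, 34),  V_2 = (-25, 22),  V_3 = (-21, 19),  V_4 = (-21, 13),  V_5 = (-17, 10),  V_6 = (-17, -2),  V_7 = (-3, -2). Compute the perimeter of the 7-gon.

100

|V_1V_2| = √((5)² + (-12)²) = √169 = 13
|V_2V_3| = √((4)² + (-3)²) = √25 = 5
|V_3V_4| = √((0)² + (-6)²) = √36 = 6
|V_4V_5| = √((4)² + (-3)²) = √25 = 5
|V_5V_6| = √((0)² + (-12)²) = √144 = 12
|V_6V_7| = √((14)² + (0)²) = √196 = 14
|V_7V_1| = √((-27)² + (36)²) = √2025 = 45
Perimeter = 13 + 5 + 6 + 5 + 12 + 14 + 45 = 100.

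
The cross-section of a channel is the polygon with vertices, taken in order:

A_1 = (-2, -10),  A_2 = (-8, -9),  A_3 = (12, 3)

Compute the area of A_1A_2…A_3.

A_1→A_2: (-2)(-9) − (-8)(-10) = -62
A_2→A_3: (-8)(3) − (12)(-9) = 84
A_3→A_1: (12)(-10) − (-2)(3) = -114
Σ = -92
Area = |Σ|/2 = 46.

46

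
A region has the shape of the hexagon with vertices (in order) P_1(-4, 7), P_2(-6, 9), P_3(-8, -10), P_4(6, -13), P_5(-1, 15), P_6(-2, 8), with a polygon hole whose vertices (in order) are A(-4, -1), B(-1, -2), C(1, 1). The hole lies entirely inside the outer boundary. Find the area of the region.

204

Outer boundary:
Apply Gauss's area formula: 2A = Σ (x_i·y_{i+1} − x_{i+1}·y_i), indices taken mod 6.
P_1→P_2: (-4)(9) − (-6)(7) = 6
P_2→P_3: (-6)(-10) − (-8)(9) = 132
P_3→P_4: (-8)(-13) − (6)(-10) = 164
P_4→P_5: (6)(15) − (-1)(-13) = 77
P_5→P_6: (-1)(8) − (-2)(15) = 22
P_6→P_1: (-2)(7) − (-4)(8) = 18
Σ = 419
Area = |Σ|/2 = 209.5.
Hole:
Apply the surveyor's formula: 2A = Σ (x_i·y_{i+1} − x_{i+1}·y_i), indices taken mod 3.
A→B: (-4)(-2) − (-1)(-1) = 7
B→C: (-1)(1) − (1)(-2) = 1
C→A: (1)(-1) − (-4)(1) = 3
Σ = 11
Area = |Σ|/2 = 5.5.
Net area = 209.5 − 5.5 = 204.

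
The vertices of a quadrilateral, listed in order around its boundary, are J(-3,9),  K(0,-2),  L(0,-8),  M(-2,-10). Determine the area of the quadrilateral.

Apply the shoelace (surveyor's) formula: 2A = Σ (x_i·y_{i+1} − x_{i+1}·y_i), indices taken mod 4.
Cross-terms: 6, 0, -16, -48  ⇒  Σ = -58
Area = |Σ|/2 = 29.

29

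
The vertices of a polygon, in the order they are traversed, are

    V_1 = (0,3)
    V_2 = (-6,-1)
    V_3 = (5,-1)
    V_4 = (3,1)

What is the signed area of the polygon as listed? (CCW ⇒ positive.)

23

Apply the surveyor's formula: 2A = Σ (x_i·y_{i+1} − x_{i+1}·y_i), indices taken mod 4.
Σ = (18) + (11) + (8) + (9) = 46
Signed area = Σ/2 = 23 (positive ⇒ counter-clockwise traversal).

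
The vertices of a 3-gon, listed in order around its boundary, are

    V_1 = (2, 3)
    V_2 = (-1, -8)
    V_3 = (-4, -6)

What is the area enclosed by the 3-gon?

19.5

Σ = (-13) + (-26) + (0) = -39
Area = |Σ|/2 = 19.5.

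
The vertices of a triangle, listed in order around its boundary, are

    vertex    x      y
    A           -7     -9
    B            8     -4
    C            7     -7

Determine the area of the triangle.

20

Apply the surveyor's formula: 2A = Σ (x_i·y_{i+1} − x_{i+1}·y_i), indices taken mod 3.
A→B: (-7)(-4) − (8)(-9) = 100
B→C: (8)(-7) − (7)(-4) = -28
C→A: (7)(-9) − (-7)(-7) = -112
Σ = -40
Area = |Σ|/2 = 20.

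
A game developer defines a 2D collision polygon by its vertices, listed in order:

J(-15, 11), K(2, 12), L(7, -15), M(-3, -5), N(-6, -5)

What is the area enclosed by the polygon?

Apply the shoelace formula: 2A = Σ (x_i·y_{i+1} − x_{i+1}·y_i), indices taken mod 5.
Cross-terms: -202, -114, -80, -15, -141  ⇒  Σ = -552
Area = |Σ|/2 = 276.

276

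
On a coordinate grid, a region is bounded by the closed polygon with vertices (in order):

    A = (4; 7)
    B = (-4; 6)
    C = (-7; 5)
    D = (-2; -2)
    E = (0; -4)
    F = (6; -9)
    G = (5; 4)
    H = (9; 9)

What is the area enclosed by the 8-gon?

117.5

Apply the surveyor's formula: 2A = Σ (x_i·y_{i+1} − x_{i+1}·y_i), indices taken mod 8.
Σ = (52) + (22) + (24) + (8) + (24) + (69) + (9) + (27) = 235
Area = |Σ|/2 = 117.5.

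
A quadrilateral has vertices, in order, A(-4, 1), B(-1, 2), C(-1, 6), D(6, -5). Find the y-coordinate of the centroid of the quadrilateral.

1/6

Apply the shoelace (surveyor's) formula. First the cross-terms c_i = x_i·y_{i+1} − x_{i+1}·y_i:
  -7, -4, -31, -14  ⇒  2A = -56, A = -28.
Then Σ (y_i + y_{i+1})·c_i = -28, so ȳ = -28 / (6·(-28)) = 1/6.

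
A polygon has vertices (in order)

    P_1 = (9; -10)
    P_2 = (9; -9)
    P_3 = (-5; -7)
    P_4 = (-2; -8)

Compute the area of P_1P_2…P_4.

Apply the surveyor's formula: 2A = Σ (x_i·y_{i+1} − x_{i+1}·y_i), indices taken mod 4.
Cross-terms: 9, -108, 26, 92  ⇒  Σ = 19
Area = |Σ|/2 = 9.5.

9.5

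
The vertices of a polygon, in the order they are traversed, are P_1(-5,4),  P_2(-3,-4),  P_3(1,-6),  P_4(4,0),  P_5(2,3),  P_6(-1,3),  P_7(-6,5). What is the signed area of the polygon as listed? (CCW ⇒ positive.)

Cross-terms: 32, 22, 24, 12, 9, 13, 1  ⇒  Σ = 113
Signed area = Σ/2 = 56.5 (positive ⇒ counter-clockwise traversal).

56.5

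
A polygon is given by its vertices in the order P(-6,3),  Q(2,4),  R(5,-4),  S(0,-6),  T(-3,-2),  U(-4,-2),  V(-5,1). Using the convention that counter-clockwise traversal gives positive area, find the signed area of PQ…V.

-65.5

Apply the shoelace (surveyor's) formula: 2A = Σ (x_i·y_{i+1} − x_{i+1}·y_i), indices taken mod 7.
Σ = (-30) + (-28) + (-30) + (-18) + (-2) + (-14) + (-9) = -131
Signed area = Σ/2 = -65.5 (negative ⇒ clockwise traversal).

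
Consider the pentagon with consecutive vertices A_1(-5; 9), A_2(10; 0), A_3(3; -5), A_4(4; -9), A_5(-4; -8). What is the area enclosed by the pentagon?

145.5

Apply the shoelace formula: 2A = Σ (x_i·y_{i+1} − x_{i+1}·y_i), indices taken mod 5.
Σ = (-90) + (-50) + (-7) + (-68) + (-76) = -291
Area = |Σ|/2 = 145.5.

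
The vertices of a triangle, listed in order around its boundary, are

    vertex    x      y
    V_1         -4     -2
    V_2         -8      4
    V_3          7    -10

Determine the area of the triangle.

Σ = (-32) + (52) + (-54) = -34
Area = |Σ|/2 = 17.

17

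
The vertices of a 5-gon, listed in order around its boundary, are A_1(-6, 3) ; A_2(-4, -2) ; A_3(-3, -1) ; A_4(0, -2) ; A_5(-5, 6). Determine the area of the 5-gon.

19.5

Apply the shoelace (surveyor's) formula: 2A = Σ (x_i·y_{i+1} − x_{i+1}·y_i), indices taken mod 5.
A_1→A_2: (-6)(-2) − (-4)(3) = 24
A_2→A_3: (-4)(-1) − (-3)(-2) = -2
A_3→A_4: (-3)(-2) − (0)(-1) = 6
A_4→A_5: (0)(6) − (-5)(-2) = -10
A_5→A_1: (-5)(3) − (-6)(6) = 21
Σ = 39
Area = |Σ|/2 = 19.5.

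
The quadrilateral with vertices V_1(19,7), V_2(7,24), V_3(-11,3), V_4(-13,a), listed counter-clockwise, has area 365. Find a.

-3

Write out the shoelace sum; only the two edges meeting at V_4 involve a:
2·Area = [((-11)·a − (-13)·3) + ((-13)·7 − 19·a)] + 692
       = -30·a + 640 = 730
⇒ a = -3.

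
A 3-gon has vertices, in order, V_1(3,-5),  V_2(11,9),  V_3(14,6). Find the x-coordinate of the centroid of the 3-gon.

28/3

Apply the surveyor's formula. First the cross-terms c_i = x_i·y_{i+1} − x_{i+1}·y_i:
  82, -60, -88  ⇒  2A = -66, A = -33.
Then Σ (x_i + x_{i+1})·c_i = -1848, so x̄ = -1848 / (6·(-33)) = 28/3.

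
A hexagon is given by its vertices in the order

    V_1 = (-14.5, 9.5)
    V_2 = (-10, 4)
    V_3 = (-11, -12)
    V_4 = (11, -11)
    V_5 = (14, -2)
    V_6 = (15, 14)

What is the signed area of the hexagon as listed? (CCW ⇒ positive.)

Σ = (37) + (164) + (253) + (132) + (226) + (345.5) = 1157.5
Signed area = Σ/2 = 578.75 (positive ⇒ counter-clockwise traversal).

578.75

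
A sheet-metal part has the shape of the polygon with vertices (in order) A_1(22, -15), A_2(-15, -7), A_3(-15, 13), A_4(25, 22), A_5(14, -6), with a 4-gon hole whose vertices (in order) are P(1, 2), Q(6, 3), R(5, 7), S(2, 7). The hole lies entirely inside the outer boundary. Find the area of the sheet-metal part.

917

Outer boundary:
Apply Gauss's area formula: 2A = Σ (x_i·y_{i+1} − x_{i+1}·y_i), indices taken mod 5.
Cross-terms: -379, -300, -655, -458, -78  ⇒  Σ = -1870
Area = |Σ|/2 = 935.
Hole:
Apply the surveyor's formula: 2A = Σ (x_i·y_{i+1} − x_{i+1}·y_i), indices taken mod 4.
Σ = (-9) + (27) + (21) + (-3) = 36
Area = |Σ|/2 = 18.
Net area = 935 − 18 = 917.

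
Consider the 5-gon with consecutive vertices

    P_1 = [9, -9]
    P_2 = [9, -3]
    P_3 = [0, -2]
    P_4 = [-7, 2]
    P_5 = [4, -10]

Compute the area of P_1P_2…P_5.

69

Apply the shoelace (surveyor's) formula: 2A = Σ (x_i·y_{i+1} − x_{i+1}·y_i), indices taken mod 5.
P_1→P_2: (9)(-3) − (9)(-9) = 54
P_2→P_3: (9)(-2) − (0)(-3) = -18
P_3→P_4: (0)(2) − (-7)(-2) = -14
P_4→P_5: (-7)(-10) − (4)(2) = 62
P_5→P_1: (4)(-9) − (9)(-10) = 54
Σ = 138
Area = |Σ|/2 = 69.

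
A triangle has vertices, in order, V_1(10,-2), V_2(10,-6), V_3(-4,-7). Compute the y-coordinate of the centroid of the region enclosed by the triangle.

-5

Apply the surveyor's formula. First the cross-terms c_i = x_i·y_{i+1} − x_{i+1}·y_i:
  -40, -94, 78  ⇒  2A = -56, A = -28.
Then Σ (y_i + y_{i+1})·c_i = 840, so ȳ = 840 / (6·(-28)) = -5.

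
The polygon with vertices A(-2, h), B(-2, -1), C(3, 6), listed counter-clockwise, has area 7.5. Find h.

2

The doubled signed area Σ (x_i y_{i+1} − x_{i+1} y_i) is linear in h.
With h=0 it equals 5; the coefficient of h is 5 (from the two edges through A).
So 5·h + 5 = 2·7.5 = 15 ⇒ h = 2.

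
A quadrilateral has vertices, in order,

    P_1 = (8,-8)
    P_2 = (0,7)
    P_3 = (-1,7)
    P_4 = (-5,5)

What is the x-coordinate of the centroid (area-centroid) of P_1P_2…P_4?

Apply the shoelace (surveyor's) formula. First the cross-terms c_i = x_i·y_{i+1} − x_{i+1}·y_i:
  56, 7, 30, 0  ⇒  2A = 93, A = 46.5.
Then Σ (x_i + x_{i+1})·c_i = 261, so x̄ = 261 / (6·46.5) = 29/31.

29/31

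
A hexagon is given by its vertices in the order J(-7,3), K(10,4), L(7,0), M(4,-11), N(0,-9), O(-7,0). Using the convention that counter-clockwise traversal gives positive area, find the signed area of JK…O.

Apply the shoelace formula: 2A = Σ (x_i·y_{i+1} − x_{i+1}·y_i), indices taken mod 6.
J→K: (-7)(4) − (10)(3) = -58
K→L: (10)(0) − (7)(4) = -28
L→M: (7)(-11) − (4)(0) = -77
M→N: (4)(-9) − (0)(-11) = -36
N→O: (0)(0) − (-7)(-9) = -63
O→J: (-7)(3) − (-7)(0) = -21
Σ = -283
Signed area = Σ/2 = -141.5 (negative ⇒ clockwise traversal).

-141.5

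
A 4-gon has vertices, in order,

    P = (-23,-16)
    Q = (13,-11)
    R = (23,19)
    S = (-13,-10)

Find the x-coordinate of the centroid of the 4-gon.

Apply the shoelace (surveyor's) formula. First the cross-terms c_i = x_i·y_{i+1} − x_{i+1}·y_i:
  461, 500, 17, -22  ⇒  2A = 956, A = 478.
Then Σ (x_i + x_{i+1})·c_i = 14352, so x̄ = 14352 / (6·478) = 1196/239.

1196/239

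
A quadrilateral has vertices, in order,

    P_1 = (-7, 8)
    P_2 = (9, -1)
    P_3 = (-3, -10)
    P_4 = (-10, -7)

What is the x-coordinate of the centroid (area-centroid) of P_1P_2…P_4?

-422/183

Apply the shoelace (surveyor's) formula. First the cross-terms c_i = x_i·y_{i+1} − x_{i+1}·y_i:
  -65, -93, -79, -129  ⇒  2A = -366, A = -183.
Then Σ (x_i + x_{i+1})·c_i = 2532, so x̄ = 2532 / (6·(-183)) = -422/183.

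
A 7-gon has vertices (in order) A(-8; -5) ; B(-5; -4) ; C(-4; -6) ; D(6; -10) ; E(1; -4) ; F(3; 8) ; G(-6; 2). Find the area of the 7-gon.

101.5

Apply the shoelace (surveyor's) formula: 2A = Σ (x_i·y_{i+1} − x_{i+1}·y_i), indices taken mod 7.
Σ = (7) + (14) + (76) + (-14) + (20) + (54) + (46) = 203
Area = |Σ|/2 = 101.5.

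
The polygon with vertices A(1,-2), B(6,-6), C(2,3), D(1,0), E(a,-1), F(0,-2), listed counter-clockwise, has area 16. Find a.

The doubled signed area Σ (x_i y_{i+1} − x_{i+1} y_i) is linear in a.
With a=0 it equals 34; the coefficient of a is -2 (from the two edges through E).
So -2·a + 34 = 2·16 = 32 ⇒ a = 1.

1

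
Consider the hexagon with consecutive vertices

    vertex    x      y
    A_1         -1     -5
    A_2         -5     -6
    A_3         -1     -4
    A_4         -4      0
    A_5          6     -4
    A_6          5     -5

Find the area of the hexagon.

Apply the shoelace formula: 2A = Σ (x_i·y_{i+1} − x_{i+1}·y_i), indices taken mod 6.
Σ = (-19) + (14) + (-16) + (16) + (-10) + (-30) = -45
Area = |Σ|/2 = 22.5.

22.5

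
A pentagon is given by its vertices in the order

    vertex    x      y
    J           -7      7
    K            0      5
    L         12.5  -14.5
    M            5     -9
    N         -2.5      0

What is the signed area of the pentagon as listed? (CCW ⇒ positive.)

-88.75

Σ = (-35) + (-62.5) + (-40) + (-22.5) + (-17.5) = -177.5
Signed area = Σ/2 = -88.75 (negative ⇒ clockwise traversal).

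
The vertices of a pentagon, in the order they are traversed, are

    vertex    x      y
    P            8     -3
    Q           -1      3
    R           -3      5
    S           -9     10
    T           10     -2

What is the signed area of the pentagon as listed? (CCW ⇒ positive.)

-28

Apply the surveyor's formula: 2A = Σ (x_i·y_{i+1} − x_{i+1}·y_i), indices taken mod 5.
Cross-terms: 21, 4, 15, -82, -14  ⇒  Σ = -56
Signed area = Σ/2 = -28 (negative ⇒ clockwise traversal).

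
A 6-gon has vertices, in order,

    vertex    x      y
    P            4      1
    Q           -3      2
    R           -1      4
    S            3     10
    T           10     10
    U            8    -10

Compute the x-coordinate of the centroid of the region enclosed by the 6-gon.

Apply the surveyor's formula. First the cross-terms c_i = x_i·y_{i+1} − x_{i+1}·y_i:
  11, -10, -22, -70, -180, 48  ⇒  2A = -223, A = -111.5.
Then Σ (x_i + x_{i+1})·c_i = -3567, so x̄ = -3567 / (6·(-111.5)) = 1189/223.

1189/223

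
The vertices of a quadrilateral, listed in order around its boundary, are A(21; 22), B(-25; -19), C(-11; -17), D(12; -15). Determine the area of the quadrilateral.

657.5

Cross-terms: 151, 216, 369, 579  ⇒  Σ = 1315
Area = |Σ|/2 = 657.5.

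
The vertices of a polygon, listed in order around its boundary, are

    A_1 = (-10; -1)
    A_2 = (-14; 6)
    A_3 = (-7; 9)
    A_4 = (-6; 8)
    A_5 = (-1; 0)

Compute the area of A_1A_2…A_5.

75.5

Apply the shoelace formula: 2A = Σ (x_i·y_{i+1} − x_{i+1}·y_i), indices taken mod 5.
Σ = (-74) + (-84) + (-2) + (8) + (1) = -151
Area = |Σ|/2 = 75.5.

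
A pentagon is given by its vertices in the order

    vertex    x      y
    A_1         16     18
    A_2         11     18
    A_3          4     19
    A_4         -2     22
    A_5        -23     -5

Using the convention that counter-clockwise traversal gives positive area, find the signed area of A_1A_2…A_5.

267.5

Apply Gauss's area formula: 2A = Σ (x_i·y_{i+1} − x_{i+1}·y_i), indices taken mod 5.
A_1→A_2: (16)(18) − (11)(18) = 90
A_2→A_3: (11)(19) − (4)(18) = 137
A_3→A_4: (4)(22) − (-2)(19) = 126
A_4→A_5: (-2)(-5) − (-23)(22) = 516
A_5→A_1: (-23)(18) − (16)(-5) = -334
Σ = 535
Signed area = Σ/2 = 267.5 (positive ⇒ counter-clockwise traversal).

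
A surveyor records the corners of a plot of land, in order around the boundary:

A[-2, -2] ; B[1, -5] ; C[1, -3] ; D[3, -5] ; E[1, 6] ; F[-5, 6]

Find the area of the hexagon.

Apply the shoelace formula: 2A = Σ (x_i·y_{i+1} − x_{i+1}·y_i), indices taken mod 6.
Cross-terms: 12, 2, 4, 23, 36, 22  ⇒  Σ = 99
Area = |Σ|/2 = 49.5.

49.5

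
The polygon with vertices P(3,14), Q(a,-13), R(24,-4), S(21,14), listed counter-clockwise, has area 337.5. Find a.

The doubled signed area Σ (x_i y_{i+1} − x_{i+1} y_i) is linear in a.
With a=0 it equals 945; the coefficient of a is -18 (from the two edges through Q).
So -18·a + 945 = 2·337.5 = 675 ⇒ a = 15.

15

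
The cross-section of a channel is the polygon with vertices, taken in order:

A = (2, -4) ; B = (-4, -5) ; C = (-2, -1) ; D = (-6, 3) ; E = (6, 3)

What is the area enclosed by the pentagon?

A→B: (2)(-5) − (-4)(-4) = -26
B→C: (-4)(-1) − (-2)(-5) = -6
C→D: (-2)(3) − (-6)(-1) = -12
D→E: (-6)(3) − (6)(3) = -36
E→A: (6)(-4) − (2)(3) = -30
Σ = -110
Area = |Σ|/2 = 55.

55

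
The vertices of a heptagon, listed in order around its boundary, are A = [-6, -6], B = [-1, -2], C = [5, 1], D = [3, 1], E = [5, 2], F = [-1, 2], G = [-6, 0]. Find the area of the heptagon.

Apply the shoelace formula: 2A = Σ (x_i·y_{i+1} − x_{i+1}·y_i), indices taken mod 7.
Cross-terms: 6, 9, 2, 1, 12, 12, 36  ⇒  Σ = 78
Area = |Σ|/2 = 39.

39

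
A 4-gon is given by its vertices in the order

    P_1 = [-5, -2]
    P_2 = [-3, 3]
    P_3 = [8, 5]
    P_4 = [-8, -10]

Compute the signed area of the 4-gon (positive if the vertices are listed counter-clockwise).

Apply the surveyor's formula: 2A = Σ (x_i·y_{i+1} − x_{i+1}·y_i), indices taken mod 4.
Σ = (-21) + (-39) + (-40) + (-34) = -134
Signed area = Σ/2 = -67 (negative ⇒ clockwise traversal).

-67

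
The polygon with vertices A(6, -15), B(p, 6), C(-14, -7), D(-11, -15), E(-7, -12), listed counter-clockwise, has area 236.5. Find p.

2

The doubled signed area Σ (x_i y_{i+1} − x_{i+1} y_i) is linear in p.
With p=0 it equals 457; the coefficient of p is 8 (from the two edges through B).
So 8·p + 457 = 2·236.5 = 473 ⇒ p = 2.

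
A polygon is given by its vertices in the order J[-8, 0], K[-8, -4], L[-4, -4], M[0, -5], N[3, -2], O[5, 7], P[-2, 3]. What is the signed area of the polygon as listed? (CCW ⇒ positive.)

Apply the shoelace formula: 2A = Σ (x_i·y_{i+1} − x_{i+1}·y_i), indices taken mod 7.
Σ = (32) + (16) + (20) + (15) + (31) + (29) + (24) = 167
Signed area = Σ/2 = 83.5 (positive ⇒ counter-clockwise traversal).

83.5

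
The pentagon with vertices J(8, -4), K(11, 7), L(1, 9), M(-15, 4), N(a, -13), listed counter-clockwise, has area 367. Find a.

The doubled signed area Σ (x_i y_{i+1} − x_{i+1} y_i) is linear in a.
With a=0 it equals 630; the coefficient of a is -8 (from the two edges through N).
So -8·a + 630 = 2·367 = 734 ⇒ a = -13.

-13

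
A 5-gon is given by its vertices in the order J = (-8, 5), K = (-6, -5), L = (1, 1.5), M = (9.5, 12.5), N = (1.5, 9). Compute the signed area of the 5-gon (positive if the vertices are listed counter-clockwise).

105.25

J→K: (-8)(-5) − (-6)(5) = 70
K→L: (-6)(1.5) − (1)(-5) = -4
L→M: (1)(12.5) − (9.5)(1.5) = -1.75
M→N: (9.5)(9) − (1.5)(12.5) = 66.75
N→J: (1.5)(5) − (-8)(9) = 79.5
Σ = 210.5
Signed area = Σ/2 = 105.25 (positive ⇒ counter-clockwise traversal).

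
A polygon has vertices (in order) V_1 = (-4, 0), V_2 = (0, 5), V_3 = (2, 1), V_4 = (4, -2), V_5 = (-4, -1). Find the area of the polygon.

Cross-terms: -20, -10, -8, -12, -4  ⇒  Σ = -54
Area = |Σ|/2 = 27.

27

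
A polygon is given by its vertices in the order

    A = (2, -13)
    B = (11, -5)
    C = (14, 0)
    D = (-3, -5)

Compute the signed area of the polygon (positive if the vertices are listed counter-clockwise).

91

Apply the surveyor's formula: 2A = Σ (x_i·y_{i+1} − x_{i+1}·y_i), indices taken mod 4.
A→B: (2)(-5) − (11)(-13) = 133
B→C: (11)(0) − (14)(-5) = 70
C→D: (14)(-5) − (-3)(0) = -70
D→A: (-3)(-13) − (2)(-5) = 49
Σ = 182
Signed area = Σ/2 = 91 (positive ⇒ counter-clockwise traversal).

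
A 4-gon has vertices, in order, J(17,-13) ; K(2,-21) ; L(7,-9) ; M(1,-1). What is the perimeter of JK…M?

|JK| = √((-15)² + (-8)²) = √289 = 17
|KL| = √((5)² + (12)²) = √169 = 13
|LM| = √((-6)² + (8)²) = √100 = 10
|MJ| = √((16)² + (-12)²) = √400 = 20
Perimeter = 17 + 13 + 10 + 20 = 60.

60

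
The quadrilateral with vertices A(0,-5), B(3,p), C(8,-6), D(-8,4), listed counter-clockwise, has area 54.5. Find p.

The doubled signed area Σ (x_i y_{i+1} − x_{i+1} y_i) is linear in p.
With p=0 it equals 21; the coefficient of p is -8 (from the two edges through B).
So -8·p + 21 = 2·54.5 = 109 ⇒ p = -11.

-11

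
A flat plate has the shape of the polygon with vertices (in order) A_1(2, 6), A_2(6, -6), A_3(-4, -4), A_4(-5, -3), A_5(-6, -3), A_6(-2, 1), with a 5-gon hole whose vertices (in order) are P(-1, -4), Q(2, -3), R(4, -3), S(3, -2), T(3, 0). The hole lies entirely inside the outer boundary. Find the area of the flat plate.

60.5

Outer boundary:
A_1→A_2: (2)(-6) − (6)(6) = -48
A_2→A_3: (6)(-4) − (-4)(-6) = -48
A_3→A_4: (-4)(-3) − (-5)(-4) = -8
A_4→A_5: (-5)(-3) − (-6)(-3) = -3
A_5→A_6: (-6)(1) − (-2)(-3) = -12
A_6→A_1: (-2)(6) − (2)(1) = -14
Σ = -133
Area = |Σ|/2 = 66.5.
Hole:
Σ = (11) + (6) + (1) + (6) + (-12) = 12
Area = |Σ|/2 = 6.
Net area = 66.5 − 6 = 60.5.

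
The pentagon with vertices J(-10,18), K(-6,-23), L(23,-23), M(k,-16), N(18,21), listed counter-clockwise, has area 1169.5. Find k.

20

The doubled signed area Σ (x_i y_{i+1} − x_{i+1} y_i) is linear in k.
With k=0 it equals 1459; the coefficient of k is 44 (from the two edges through M).
So 44·k + 1459 = 2·1169.5 = 2339 ⇒ k = 20.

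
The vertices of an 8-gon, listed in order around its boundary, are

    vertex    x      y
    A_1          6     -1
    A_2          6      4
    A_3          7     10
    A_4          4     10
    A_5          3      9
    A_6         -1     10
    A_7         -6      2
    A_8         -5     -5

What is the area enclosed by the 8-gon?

135

Apply the shoelace (surveyor's) formula: 2A = Σ (x_i·y_{i+1} − x_{i+1}·y_i), indices taken mod 8.
A_1→A_2: (6)(4) − (6)(-1) = 30
A_2→A_3: (6)(10) − (7)(4) = 32
A_3→A_4: (7)(10) − (4)(10) = 30
A_4→A_5: (4)(9) − (3)(10) = 6
A_5→A_6: (3)(10) − (-1)(9) = 39
A_6→A_7: (-1)(2) − (-6)(10) = 58
A_7→A_8: (-6)(-5) − (-5)(2) = 40
A_8→A_1: (-5)(-1) − (6)(-5) = 35
Σ = 270
Area = |Σ|/2 = 135.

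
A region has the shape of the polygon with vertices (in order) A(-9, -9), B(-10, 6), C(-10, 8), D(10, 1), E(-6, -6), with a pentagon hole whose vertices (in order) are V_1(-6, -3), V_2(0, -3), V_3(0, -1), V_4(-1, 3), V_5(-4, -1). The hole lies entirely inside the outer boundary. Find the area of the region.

136

Outer boundary:
Apply the surveyor's formula: 2A = Σ (x_i·y_{i+1} − x_{i+1}·y_i), indices taken mod 5.
Σ = (-144) + (-20) + (-90) + (-54) + (0) = -308
Area = |Σ|/2 = 154.
Hole:
Apply the shoelace formula: 2A = Σ (x_i·y_{i+1} − x_{i+1}·y_i), indices taken mod 5.
Σ = (18) + (0) + (-1) + (13) + (6) = 36
Area = |Σ|/2 = 18.
Net area = 154 − 18 = 136.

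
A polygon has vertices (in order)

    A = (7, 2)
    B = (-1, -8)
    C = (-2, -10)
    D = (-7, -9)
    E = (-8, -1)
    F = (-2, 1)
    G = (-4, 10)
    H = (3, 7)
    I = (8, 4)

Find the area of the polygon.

Apply the shoelace formula: 2A = Σ (x_i·y_{i+1} − x_{i+1}·y_i), indices taken mod 9.
A→B: (7)(-8) − (-1)(2) = -54
B→C: (-1)(-10) − (-2)(-8) = -6
C→D: (-2)(-9) − (-7)(-10) = -52
D→E: (-7)(-1) − (-8)(-9) = -65
E→F: (-8)(1) − (-2)(-1) = -10
F→G: (-2)(10) − (-4)(1) = -16
G→H: (-4)(7) − (3)(10) = -58
H→I: (3)(4) − (8)(7) = -44
I→A: (8)(2) − (7)(4) = -12
Σ = -317
Area = |Σ|/2 = 158.5.

158.5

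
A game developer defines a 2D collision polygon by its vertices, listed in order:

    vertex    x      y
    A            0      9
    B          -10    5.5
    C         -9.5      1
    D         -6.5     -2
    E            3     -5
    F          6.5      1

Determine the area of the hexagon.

Apply the shoelace formula: 2A = Σ (x_i·y_{i+1} − x_{i+1}·y_i), indices taken mod 6.
Cross-terms: 90, 42.25, 25.5, 38.5, 35.5, 58.5  ⇒  Σ = 290.25
Area = |Σ|/2 = 145.125.

145.125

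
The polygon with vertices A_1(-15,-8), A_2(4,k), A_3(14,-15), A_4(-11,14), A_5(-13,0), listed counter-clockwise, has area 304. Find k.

Write out the shoelace sum; only the two edges meeting at A_2 involve k:
2·Area = [((-15)·k − 4·(-8)) + (4·(-15) − 14·k)] + 317
       = -29·k + 289 = 608
⇒ k = -11.

-11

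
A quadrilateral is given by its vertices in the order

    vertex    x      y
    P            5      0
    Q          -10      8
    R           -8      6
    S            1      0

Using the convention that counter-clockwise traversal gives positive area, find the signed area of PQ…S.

P→Q: (5)(8) − (-10)(0) = 40
Q→R: (-10)(6) − (-8)(8) = 4
R→S: (-8)(0) − (1)(6) = -6
S→P: (1)(0) − (5)(0) = 0
Σ = 38
Signed area = Σ/2 = 19 (positive ⇒ counter-clockwise traversal).

19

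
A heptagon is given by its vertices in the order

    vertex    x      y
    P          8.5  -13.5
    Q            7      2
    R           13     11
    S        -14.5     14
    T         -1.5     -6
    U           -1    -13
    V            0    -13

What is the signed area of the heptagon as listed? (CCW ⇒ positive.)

P→Q: (8.5)(2) − (7)(-13.5) = 111.5
Q→R: (7)(11) − (13)(2) = 51
R→S: (13)(14) − (-14.5)(11) = 341.5
S→T: (-14.5)(-6) − (-1.5)(14) = 108
T→U: (-1.5)(-13) − (-1)(-6) = 13.5
U→V: (-1)(-13) − (0)(-13) = 13
V→P: (0)(-13.5) − (8.5)(-13) = 110.5
Σ = 749
Signed area = Σ/2 = 374.5 (positive ⇒ counter-clockwise traversal).

374.5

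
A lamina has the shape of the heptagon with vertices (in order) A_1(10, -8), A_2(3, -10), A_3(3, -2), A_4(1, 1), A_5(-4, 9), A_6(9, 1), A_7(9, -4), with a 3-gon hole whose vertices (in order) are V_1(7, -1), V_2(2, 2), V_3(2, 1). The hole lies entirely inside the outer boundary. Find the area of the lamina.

95.5

Outer boundary:
Apply the shoelace (surveyor's) formula: 2A = Σ (x_i·y_{i+1} − x_{i+1}·y_i), indices taken mod 7.
Cross-terms: -76, 24, 5, 13, -85, -45, -32  ⇒  Σ = -196
Area = |Σ|/2 = 98.
Hole:
Σ = (16) + (-2) + (-9) = 5
Area = |Σ|/2 = 2.5.
Net area = 98 − 2.5 = 95.5.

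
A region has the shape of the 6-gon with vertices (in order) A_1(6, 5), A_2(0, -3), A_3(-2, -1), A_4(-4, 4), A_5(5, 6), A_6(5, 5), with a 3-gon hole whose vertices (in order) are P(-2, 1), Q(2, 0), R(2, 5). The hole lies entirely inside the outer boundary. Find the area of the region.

35

Outer boundary:
Apply the shoelace formula: 2A = Σ (x_i·y_{i+1} − x_{i+1}·y_i), indices taken mod 6.
Σ = (-18) + (-6) + (-12) + (-44) + (-5) + (-5) = -90
Area = |Σ|/2 = 45.
Hole:
Cross-terms: -2, 10, 12  ⇒  Σ = 20
Area = |Σ|/2 = 10.
Net area = 45 − 10 = 35.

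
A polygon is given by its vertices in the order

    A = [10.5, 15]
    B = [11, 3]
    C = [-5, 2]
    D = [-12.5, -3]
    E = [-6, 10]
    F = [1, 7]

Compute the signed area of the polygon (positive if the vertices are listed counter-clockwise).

-155

Apply Gauss's area formula: 2A = Σ (x_i·y_{i+1} − x_{i+1}·y_i), indices taken mod 6.
Σ = (-133.5) + (37) + (40) + (-143) + (-52) + (-58.5) = -310
Signed area = Σ/2 = -155 (negative ⇒ clockwise traversal).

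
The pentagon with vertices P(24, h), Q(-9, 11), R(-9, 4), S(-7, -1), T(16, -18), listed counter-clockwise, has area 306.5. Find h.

-13

The doubled signed area Σ (x_i y_{i+1} − x_{i+1} y_i) is linear in h.
With h=0 it equals 938; the coefficient of h is 25 (from the two edges through P).
So 25·h + 938 = 2·306.5 = 613 ⇒ h = -13.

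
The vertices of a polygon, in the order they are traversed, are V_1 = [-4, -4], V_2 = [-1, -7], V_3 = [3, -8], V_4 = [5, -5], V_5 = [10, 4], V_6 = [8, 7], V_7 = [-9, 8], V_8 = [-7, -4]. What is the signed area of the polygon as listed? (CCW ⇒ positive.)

208.5

V_1→V_2: (-4)(-7) − (-1)(-4) = 24
V_2→V_3: (-1)(-8) − (3)(-7) = 29
V_3→V_4: (3)(-5) − (5)(-8) = 25
V_4→V_5: (5)(4) − (10)(-5) = 70
V_5→V_6: (10)(7) − (8)(4) = 38
V_6→V_7: (8)(8) − (-9)(7) = 127
V_7→V_8: (-9)(-4) − (-7)(8) = 92
V_8→V_1: (-7)(-4) − (-4)(-4) = 12
Σ = 417
Signed area = Σ/2 = 208.5 (positive ⇒ counter-clockwise traversal).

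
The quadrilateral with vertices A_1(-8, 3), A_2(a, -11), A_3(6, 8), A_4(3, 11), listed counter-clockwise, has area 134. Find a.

-5

The doubled signed area Σ (x_i y_{i+1} − x_{i+1} y_i) is linear in a.
With a=0 it equals 293; the coefficient of a is 5 (from the two edges through A_2).
So 5·a + 293 = 2·134 = 268 ⇒ a = -5.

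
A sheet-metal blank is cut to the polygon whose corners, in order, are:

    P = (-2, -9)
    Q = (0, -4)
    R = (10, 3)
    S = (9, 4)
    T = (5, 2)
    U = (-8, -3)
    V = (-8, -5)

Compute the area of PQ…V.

69

Apply the shoelace (surveyor's) formula: 2A = Σ (x_i·y_{i+1} − x_{i+1}·y_i), indices taken mod 7.
Σ = (8) + (40) + (13) + (-2) + (1) + (16) + (62) = 138
Area = |Σ|/2 = 69.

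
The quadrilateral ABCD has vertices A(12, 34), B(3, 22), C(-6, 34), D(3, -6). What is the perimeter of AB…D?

112

|AB| = √((-9)² + (-12)²) = √225 = 15
|BC| = √((-9)² + (12)²) = √225 = 15
|CD| = √((9)² + (-40)²) = √1681 = 41
|DA| = √((9)² + (40)²) = √1681 = 41
Perimeter = 15 + 15 + 41 + 41 = 112.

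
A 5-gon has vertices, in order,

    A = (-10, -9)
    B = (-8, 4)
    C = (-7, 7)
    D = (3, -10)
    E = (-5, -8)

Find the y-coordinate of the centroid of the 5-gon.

Apply Gauss's area formula. First the cross-terms c_i = x_i·y_{i+1} − x_{i+1}·y_i:
  -112, -28, 49, -74, -35  ⇒  2A = -200, A = -100.
Then Σ (y_i + y_{i+1})·c_i = 2032, so ȳ = 2032 / (6·(-100)) = -254/75.

-254/75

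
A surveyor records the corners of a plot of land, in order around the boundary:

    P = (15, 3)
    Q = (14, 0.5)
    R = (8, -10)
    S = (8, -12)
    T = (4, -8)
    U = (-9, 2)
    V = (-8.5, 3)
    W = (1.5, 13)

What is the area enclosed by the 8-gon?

Apply the shoelace (surveyor's) formula: 2A = Σ (x_i·y_{i+1} − x_{i+1}·y_i), indices taken mod 8.
Σ = (-34.5) + (-144) + (-16) + (-16) + (-64) + (-10) + (-115) + (-190.5) = -590
Area = |Σ|/2 = 295.

295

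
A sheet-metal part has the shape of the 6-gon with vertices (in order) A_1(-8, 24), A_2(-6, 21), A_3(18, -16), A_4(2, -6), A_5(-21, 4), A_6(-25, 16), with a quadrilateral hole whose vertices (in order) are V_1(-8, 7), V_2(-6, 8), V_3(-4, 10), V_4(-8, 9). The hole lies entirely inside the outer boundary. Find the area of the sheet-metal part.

Outer boundary:
Apply the shoelace formula: 2A = Σ (x_i·y_{i+1} − x_{i+1}·y_i), indices taken mod 6.
A_1→A_2: (-8)(21) − (-6)(24) = -24
A_2→A_3: (-6)(-16) − (18)(21) = -282
A_3→A_4: (18)(-6) − (2)(-16) = -76
A_4→A_5: (2)(4) − (-21)(-6) = -118
A_5→A_6: (-21)(16) − (-25)(4) = -236
A_6→A_1: (-25)(24) − (-8)(16) = -472
Σ = -1208
Area = |Σ|/2 = 604.
Hole:
Σ = (-22) + (-28) + (44) + (16) = 10
Area = |Σ|/2 = 5.
Net area = 604 − 5 = 599.

599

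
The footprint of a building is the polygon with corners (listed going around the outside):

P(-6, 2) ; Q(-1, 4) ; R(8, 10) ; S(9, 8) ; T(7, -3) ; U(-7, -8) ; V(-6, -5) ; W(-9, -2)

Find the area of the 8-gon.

163

Apply the surveyor's formula: 2A = Σ (x_i·y_{i+1} − x_{i+1}·y_i), indices taken mod 8.
Σ = (-22) + (-42) + (-26) + (-83) + (-77) + (-13) + (-33) + (-30) = -326
Area = |Σ|/2 = 163.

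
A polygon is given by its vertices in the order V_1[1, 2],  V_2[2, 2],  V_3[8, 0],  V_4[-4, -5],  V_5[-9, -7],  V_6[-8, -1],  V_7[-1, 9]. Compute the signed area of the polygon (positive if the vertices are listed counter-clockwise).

Apply the shoelace formula: 2A = Σ (x_i·y_{i+1} − x_{i+1}·y_i), indices taken mod 7.
Σ = (-2) + (-16) + (-40) + (-17) + (-47) + (-73) + (-11) = -206
Signed area = Σ/2 = -103 (negative ⇒ clockwise traversal).

-103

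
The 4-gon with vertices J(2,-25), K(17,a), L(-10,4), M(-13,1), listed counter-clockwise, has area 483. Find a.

The doubled signed area Σ (x_i y_{i+1} − x_{i+1} y_i) is linear in a.
With a=0 it equals 858; the coefficient of a is 12 (from the two edges through K).
So 12·a + 858 = 2·483 = 966 ⇒ a = 9.

9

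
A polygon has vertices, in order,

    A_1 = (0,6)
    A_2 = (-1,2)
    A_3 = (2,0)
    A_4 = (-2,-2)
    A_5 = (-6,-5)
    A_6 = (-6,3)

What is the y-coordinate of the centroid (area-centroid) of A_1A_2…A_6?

Apply the shoelace (surveyor's) formula. First the cross-terms c_i = x_i·y_{i+1} − x_{i+1}·y_i:
  6, -4, -4, -2, -48, -36  ⇒  2A = -88, A = -44.
Then Σ (y_i + y_{i+1})·c_i = -166, so ȳ = -166 / (6·(-44)) = 83/132.

83/132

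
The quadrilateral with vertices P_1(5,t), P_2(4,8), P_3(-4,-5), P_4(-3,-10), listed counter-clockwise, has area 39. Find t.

Write out the shoelace sum; only the two edges meeting at P_1 involve t:
2·Area = [((-3)·t − 5·(-10)) + (5·8 − 4·t)] + 37
       = -7·t + 127 = 78
⇒ t = 7.

7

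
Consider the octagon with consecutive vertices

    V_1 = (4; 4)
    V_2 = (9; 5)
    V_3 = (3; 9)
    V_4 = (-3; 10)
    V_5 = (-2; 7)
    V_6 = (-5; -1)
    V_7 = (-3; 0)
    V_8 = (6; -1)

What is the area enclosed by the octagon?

Σ = (-16) + (66) + (57) + (-1) + (37) + (-3) + (3) + (28) = 171
Area = |Σ|/2 = 85.5.

85.5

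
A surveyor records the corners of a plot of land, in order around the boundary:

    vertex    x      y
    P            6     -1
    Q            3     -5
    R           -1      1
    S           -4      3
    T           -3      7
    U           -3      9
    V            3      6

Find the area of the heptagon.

Σ = (-27) + (-2) + (1) + (-19) + (-6) + (-45) + (-39) = -137
Area = |Σ|/2 = 68.5.

68.5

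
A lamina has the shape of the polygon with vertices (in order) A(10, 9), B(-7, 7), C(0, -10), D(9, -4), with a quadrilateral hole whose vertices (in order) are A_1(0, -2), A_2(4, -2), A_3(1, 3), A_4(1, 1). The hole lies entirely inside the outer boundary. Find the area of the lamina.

198

Outer boundary:
A→B: (10)(7) − (-7)(9) = 133
B→C: (-7)(-10) − (0)(7) = 70
C→D: (0)(-4) − (9)(-10) = 90
D→A: (9)(9) − (10)(-4) = 121
Σ = 414
Area = |Σ|/2 = 207.
Hole:
Apply the surveyor's formula: 2A = Σ (x_i·y_{i+1} − x_{i+1}·y_i), indices taken mod 4.
A_1→A_2: (0)(-2) − (4)(-2) = 8
A_2→A_3: (4)(3) − (1)(-2) = 14
A_3→A_4: (1)(1) − (1)(3) = -2
A_4→A_1: (1)(-2) − (0)(1) = -2
Σ = 18
Area = |Σ|/2 = 9.
Net area = 207 − 9 = 198.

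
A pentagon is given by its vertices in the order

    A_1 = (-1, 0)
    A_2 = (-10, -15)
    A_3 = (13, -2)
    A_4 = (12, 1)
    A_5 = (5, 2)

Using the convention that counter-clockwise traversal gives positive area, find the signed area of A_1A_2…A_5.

144

Apply Gauss's area formula: 2A = Σ (x_i·y_{i+1} − x_{i+1}·y_i), indices taken mod 5.
A_1→A_2: (-1)(-15) − (-10)(0) = 15
A_2→A_3: (-10)(-2) − (13)(-15) = 215
A_3→A_4: (13)(1) − (12)(-2) = 37
A_4→A_5: (12)(2) − (5)(1) = 19
A_5→A_1: (5)(0) − (-1)(2) = 2
Σ = 288
Signed area = Σ/2 = 144 (positive ⇒ counter-clockwise traversal).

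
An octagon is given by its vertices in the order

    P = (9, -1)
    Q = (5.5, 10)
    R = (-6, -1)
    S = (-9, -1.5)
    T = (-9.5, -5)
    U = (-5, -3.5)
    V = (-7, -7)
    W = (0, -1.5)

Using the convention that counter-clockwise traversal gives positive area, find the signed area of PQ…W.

111.75

Apply the shoelace formula: 2A = Σ (x_i·y_{i+1} − x_{i+1}·y_i), indices taken mod 8.
Σ = (95.5) + (54.5) + (0) + (30.75) + (8.25) + (10.5) + (10.5) + (13.5) = 223.5
Signed area = Σ/2 = 111.75 (positive ⇒ counter-clockwise traversal).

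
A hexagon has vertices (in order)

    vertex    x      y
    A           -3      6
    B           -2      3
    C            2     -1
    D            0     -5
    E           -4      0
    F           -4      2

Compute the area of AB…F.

A→B: (-3)(3) − (-2)(6) = 3
B→C: (-2)(-1) − (2)(3) = -4
C→D: (2)(-5) − (0)(-1) = -10
D→E: (0)(0) − (-4)(-5) = -20
E→F: (-4)(2) − (-4)(0) = -8
F→A: (-4)(6) − (-3)(2) = -18
Σ = -57
Area = |Σ|/2 = 28.5.

28.5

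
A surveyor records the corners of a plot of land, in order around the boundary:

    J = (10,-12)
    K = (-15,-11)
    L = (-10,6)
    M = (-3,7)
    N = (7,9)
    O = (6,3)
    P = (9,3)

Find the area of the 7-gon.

399

Apply Gauss's area formula: 2A = Σ (x_i·y_{i+1} − x_{i+1}·y_i), indices taken mod 7.
J→K: (10)(-11) − (-15)(-12) = -290
K→L: (-15)(6) − (-10)(-11) = -200
L→M: (-10)(7) − (-3)(6) = -52
M→N: (-3)(9) − (7)(7) = -76
N→O: (7)(3) − (6)(9) = -33
O→P: (6)(3) − (9)(3) = -9
P→J: (9)(-12) − (10)(3) = -138
Σ = -798
Area = |Σ|/2 = 399.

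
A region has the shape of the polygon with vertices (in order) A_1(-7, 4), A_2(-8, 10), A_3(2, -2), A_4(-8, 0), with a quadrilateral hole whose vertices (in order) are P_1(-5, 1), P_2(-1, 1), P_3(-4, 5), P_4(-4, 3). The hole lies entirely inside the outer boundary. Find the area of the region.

38

Outer boundary:
Apply the surveyor's formula: 2A = Σ (x_i·y_{i+1} − x_{i+1}·y_i), indices taken mod 4.
A_1→A_2: (-7)(10) − (-8)(4) = -38
A_2→A_3: (-8)(-2) − (2)(10) = -4
A_3→A_4: (2)(0) − (-8)(-2) = -16
A_4→A_1: (-8)(4) − (-7)(0) = -32
Σ = -90
Area = |Σ|/2 = 45.
Hole:
Apply the shoelace formula: 2A = Σ (x_i·y_{i+1} − x_{i+1}·y_i), indices taken mod 4.
Σ = (-4) + (-1) + (8) + (11) = 14
Area = |Σ|/2 = 7.
Net area = 45 − 7 = 38.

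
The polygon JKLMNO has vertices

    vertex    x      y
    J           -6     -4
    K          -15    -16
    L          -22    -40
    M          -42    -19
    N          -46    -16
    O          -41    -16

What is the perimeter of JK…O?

116

|JK| = √((-9)² + (-12)²) = √225 = 15
|KL| = √((-7)² + (-24)²) = √625 = 25
|LM| = √((-20)² + (21)²) = √841 = 29
|MN| = √((-4)² + (3)²) = √25 = 5
|NO| = √((5)² + (0)²) = √25 = 5
|OJ| = √((35)² + (12)²) = √1369 = 37
Perimeter = 15 + 25 + 29 + 5 + 5 + 37 = 116.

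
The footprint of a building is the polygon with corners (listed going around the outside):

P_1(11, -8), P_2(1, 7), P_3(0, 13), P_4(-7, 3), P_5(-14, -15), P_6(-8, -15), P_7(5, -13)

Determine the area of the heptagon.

354

Apply the shoelace (surveyor's) formula: 2A = Σ (x_i·y_{i+1} − x_{i+1}·y_i), indices taken mod 7.
Cross-terms: 85, 13, 91, 147, 90, 179, 103  ⇒  Σ = 708
Area = |Σ|/2 = 354.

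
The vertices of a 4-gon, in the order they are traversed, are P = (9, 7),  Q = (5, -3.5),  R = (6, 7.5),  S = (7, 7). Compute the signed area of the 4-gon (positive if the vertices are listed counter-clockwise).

-16.25

Apply Gauss's area formula: 2A = Σ (x_i·y_{i+1} − x_{i+1}·y_i), indices taken mod 4.
Σ = (-66.5) + (58.5) + (-10.5) + (-14) = -32.5
Signed area = Σ/2 = -16.25 (negative ⇒ clockwise traversal).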